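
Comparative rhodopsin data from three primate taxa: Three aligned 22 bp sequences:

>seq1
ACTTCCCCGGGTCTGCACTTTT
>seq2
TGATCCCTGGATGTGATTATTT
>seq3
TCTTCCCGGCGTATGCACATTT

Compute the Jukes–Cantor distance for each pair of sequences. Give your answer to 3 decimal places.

seq1–seq2: 10/22 sites differ → p ≈ 0.454545, d = −0.75 ln(1 − 0.60606) = 0.698667 ≈ 0.699.
seq1–seq3: 5/22 sites differ → p ≈ 0.227273, d = −0.75 ln(1 − 0.303031) = 0.270761 ≈ 0.271.
seq2–seq3: 9/22 sites differ → p ≈ 0.409091, d = −0.75 ln(1 − 0.545455) = 0.591344 ≈ 0.591.

d(seq1,seq2) = 0.699, d(seq1,seq3) = 0.271, d(seq2,seq3) = 0.591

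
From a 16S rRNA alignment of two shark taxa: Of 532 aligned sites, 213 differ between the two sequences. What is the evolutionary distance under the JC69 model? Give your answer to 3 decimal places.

p = 213/532 ≈ 0.400376.
d = −(3/4) ln(1 − 4p/3) = −0.75 ln(1 − 0.533835) = −0.75 ln(0.466165)
  = −0.75 × (-0.763216) = 0.572412 substitutions/site.

0.572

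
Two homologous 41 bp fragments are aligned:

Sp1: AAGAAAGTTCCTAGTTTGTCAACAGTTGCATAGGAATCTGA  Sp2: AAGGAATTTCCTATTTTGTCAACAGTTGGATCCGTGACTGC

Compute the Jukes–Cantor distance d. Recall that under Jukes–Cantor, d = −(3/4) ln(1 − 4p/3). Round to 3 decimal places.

The sequences differ at 10 of 41 sites (4, 7, 14, 29, 32, 33, 35, 36, 37, 41), so p = 10/41 ≈ 0.243902.
d = −(3/4) ln(1 − 4p/3) = −0.75 ln(1 − 0.325203) = −0.75 ln(0.674797)
  = −0.75 × (-0.393343) = 0.295007 substitutions/site.

0.295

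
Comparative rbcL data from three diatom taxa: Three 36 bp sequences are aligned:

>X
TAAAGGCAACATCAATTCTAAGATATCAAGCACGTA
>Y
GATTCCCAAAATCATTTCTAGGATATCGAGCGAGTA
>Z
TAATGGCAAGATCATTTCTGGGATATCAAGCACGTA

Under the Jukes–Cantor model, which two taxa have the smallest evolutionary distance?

X and Z

X–Y: 11/36 differ, p = 0.306, d = 0.392.
X–Z: 5/36 differ, p = 0.139, d = 0.154.
Y–Z: 9/36 differ, p = 0.250, d = 0.304.
The smallest distance is between X and Z.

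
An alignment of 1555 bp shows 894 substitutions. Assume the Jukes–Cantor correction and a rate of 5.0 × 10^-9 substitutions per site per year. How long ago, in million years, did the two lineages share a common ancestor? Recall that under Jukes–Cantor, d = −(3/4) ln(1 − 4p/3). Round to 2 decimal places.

109.11

p = 894/1555 ≈ 0.57492.
d = −(3/4) ln(1 − 4p/3) = −0.75 ln(1 − 0.76656) = −0.75 ln(0.23344)
  = −0.75 × (-1.454830) = 1.091123 substitutions/site.
Under a molecular clock d = 2μt, so t = d/(2μ) = 1.091123 / (2 × 5.0 × 10^-9) = 109.11 million years.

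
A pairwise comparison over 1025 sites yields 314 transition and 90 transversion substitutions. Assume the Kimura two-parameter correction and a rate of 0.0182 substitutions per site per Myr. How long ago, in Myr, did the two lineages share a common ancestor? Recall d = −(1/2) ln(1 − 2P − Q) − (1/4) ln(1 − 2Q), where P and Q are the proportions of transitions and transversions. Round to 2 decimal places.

17.89

P = 314/1025 ≈ 0.306341 and Q = 90/1025 ≈ 0.087805.
Under the Kimura two-parameter model, d = −½ ln(1 − 2P − Q) − ¼ ln(1 − 2Q).
1 − 2P − Q = 0.299513, giving −½ ln(0.299513) = 0.602799.
1 − 2Q = 0.82439, giving −¼ ln(0.82439) = 0.048278.
d = 0.602799 + 0.048278 = 0.651077.
Under a molecular clock d = 2μt, so t = d/(2μ) = 0.651077 / (2 × 0.0182) = 17.89 Myr.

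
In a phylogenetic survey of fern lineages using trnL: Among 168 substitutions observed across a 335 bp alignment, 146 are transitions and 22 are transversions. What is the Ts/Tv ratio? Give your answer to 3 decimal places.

R = 146/22 = 6.636363… ≈ 6.636 (to 3 d.p.).

6.636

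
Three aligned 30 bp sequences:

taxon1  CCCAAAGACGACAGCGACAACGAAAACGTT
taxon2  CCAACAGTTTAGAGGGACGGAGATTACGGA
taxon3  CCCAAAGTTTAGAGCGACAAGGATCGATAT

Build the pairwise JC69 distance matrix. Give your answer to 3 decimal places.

d(taxon1,taxon2) = 0.730, d(taxon1,taxon3) = 0.503, d(taxon2,taxon3) = 0.572

taxon1–taxon2: 14/30 sites differ → p ≈ 0.466667, d = −0.75 ln(1 − 0.622223) = 0.730088 ≈ 0.730.
taxon1–taxon3: 11/30 sites differ → p ≈ 0.366667, d = −0.75 ln(1 − 0.488889) = 0.503376 ≈ 0.503.
taxon2–taxon3: 12/30 sites differ → p = 0.4, d = −0.75 ln(1 − 0.533333) = 0.571605 ≈ 0.572.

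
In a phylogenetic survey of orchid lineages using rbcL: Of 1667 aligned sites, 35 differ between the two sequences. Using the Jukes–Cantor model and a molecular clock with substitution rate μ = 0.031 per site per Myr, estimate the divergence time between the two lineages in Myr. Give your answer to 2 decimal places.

p = 35/1667 ≈ 0.020996.
d = −(3/4) ln(1 − 4p/3) = −0.75 ln(1 − 0.027995) = −0.75 ln(0.972005)
  = −0.75 × (-0.028394) = 0.021296 substitutions/site.
Under a molecular clock d = 2μt, so t = d/(2μ) = 0.021296 / (2 × 0.031) = 0.34 Myr.

0.34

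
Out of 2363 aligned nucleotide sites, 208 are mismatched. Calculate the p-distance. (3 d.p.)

p = 208/2363 = 0.088023… ≈ 0.088 (to 3 d.p.).

0.088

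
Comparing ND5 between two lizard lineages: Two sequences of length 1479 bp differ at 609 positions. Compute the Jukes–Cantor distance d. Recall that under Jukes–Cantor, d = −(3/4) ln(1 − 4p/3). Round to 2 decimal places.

p = 609/1479 ≈ 0.411765.
d = −(3/4) ln(1 − 4p/3) = −0.75 ln(1 − 0.54902) = −0.75 ln(0.45098)
  = −0.75 × (-0.796332) = 0.597249 substitutions/site.

0.60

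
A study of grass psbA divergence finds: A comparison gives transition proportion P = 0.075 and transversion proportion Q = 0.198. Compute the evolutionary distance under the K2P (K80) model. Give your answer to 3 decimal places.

0.340

Under the Kimura two-parameter model, d = −½ ln(1 − 2P − Q) − ¼ ln(1 − 2Q).
1 − 2P − Q = 0.652, giving −½ ln(0.652) = 0.213855.
1 − 2Q = 0.604, giving −¼ ln(0.604) = 0.126045.
d = 0.213855 + 0.126045 = 0.339900.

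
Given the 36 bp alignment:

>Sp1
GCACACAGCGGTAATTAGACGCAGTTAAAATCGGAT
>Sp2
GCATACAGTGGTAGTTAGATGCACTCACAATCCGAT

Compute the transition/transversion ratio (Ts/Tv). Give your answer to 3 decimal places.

Transitions are A↔G and C↔T; transversions are all other mismatches.
Transitions: 5. Transversions: 3.
R = 5/3 = 1.666666… ≈ 1.667 (to 3 d.p.).

1.667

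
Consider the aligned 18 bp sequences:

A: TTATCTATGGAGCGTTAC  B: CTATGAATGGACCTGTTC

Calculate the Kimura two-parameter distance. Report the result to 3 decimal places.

0.569

Of 18 sites, 1 differences are transitions and 6 are transversions, so P = 1/18 ≈ 0.055556 and Q = 6/18 ≈ 0.333333.
Under the Kimura two-parameter model, d = −½ ln(1 − 2P − Q) − ¼ ln(1 − 2Q).
1 − 2P − Q = 0.555555, giving −½ ln(0.555555) = 0.293894.
1 − 2Q = 0.333334, giving −¼ ln(0.333334) = 0.274653.
d = 0.293894 + 0.274653 = 0.568547.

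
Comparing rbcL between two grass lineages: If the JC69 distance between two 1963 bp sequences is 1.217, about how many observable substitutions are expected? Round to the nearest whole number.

Invert JC69: p = (3/4)(1 − e^(−4d/3)) = 0.75 × (1 − e^(-1.622667)) = 0.75 × (1 − 0.197372) = 0.601971.
Expected differing sites = pL ≈ 0.601971 × 1963 = 1181.669073 ≈ 1182.

1182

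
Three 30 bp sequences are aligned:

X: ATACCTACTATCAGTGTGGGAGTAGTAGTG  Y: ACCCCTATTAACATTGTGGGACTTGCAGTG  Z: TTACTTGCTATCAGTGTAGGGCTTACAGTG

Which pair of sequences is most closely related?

X and Y

X–Y: 8/30 differ, p = 0.267, d = 0.330.
X–Z: 9/30 differ, p = 0.300, d = 0.383.
Y–Z: 11/30 differ, p = 0.367, d = 0.503.
The smallest distance is between X and Y.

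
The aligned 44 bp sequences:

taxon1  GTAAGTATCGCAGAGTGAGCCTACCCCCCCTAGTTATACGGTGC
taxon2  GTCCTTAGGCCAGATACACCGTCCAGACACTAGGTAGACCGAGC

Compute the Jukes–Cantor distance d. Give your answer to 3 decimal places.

The sequences differ at 20 of 44 sites, so p = 20/44 ≈ 0.454545.
d = −(3/4) ln(1 − 4p/3) = −0.75 ln(1 − 0.60606) = −0.75 ln(0.39394)
  = −0.75 × (-0.931557) = 0.698668 substitutions/site.

0.699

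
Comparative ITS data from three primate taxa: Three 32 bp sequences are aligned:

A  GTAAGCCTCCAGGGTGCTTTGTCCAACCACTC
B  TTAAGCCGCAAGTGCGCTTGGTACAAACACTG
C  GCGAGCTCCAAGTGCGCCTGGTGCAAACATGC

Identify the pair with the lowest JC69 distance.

A and B

A–B: 9/32 differ, p = 0.281, d = 0.353.
A–C: 13/32 differ, p = 0.406, d = 0.585.
B–C: 10/32 differ, p = 0.313, d = 0.404.
The smallest distance is between A and B.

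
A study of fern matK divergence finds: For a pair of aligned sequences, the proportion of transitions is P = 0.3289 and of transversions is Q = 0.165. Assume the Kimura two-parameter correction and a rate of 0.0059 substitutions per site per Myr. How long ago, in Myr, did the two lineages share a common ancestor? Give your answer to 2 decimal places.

81.81

Under the Kimura two-parameter model, d = −½ ln(1 − 2P − Q) − ¼ ln(1 − 2Q).
1 − 2P − Q = 0.1772, giving −½ ln(0.1772) = 0.865238.
1 − 2Q = 0.67, giving −¼ ln(0.67) = 0.100119.
d = 0.865238 + 0.100119 = 0.965357.
Under a molecular clock d = 2μt, so t = d/(2μ) = 0.965357 / (2 × 0.0059) = 81.81 Myr.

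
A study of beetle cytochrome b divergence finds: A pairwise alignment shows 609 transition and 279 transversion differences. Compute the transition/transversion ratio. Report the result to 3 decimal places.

2.183

R = 609/279 = 2.182795… ≈ 2.183 (to 3 d.p.).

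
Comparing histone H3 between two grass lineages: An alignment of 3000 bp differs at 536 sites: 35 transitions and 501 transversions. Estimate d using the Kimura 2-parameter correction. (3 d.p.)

P = 35/3000 ≈ 0.011667 and Q = 501/3000 = 0.167.
Under the Kimura two-parameter model, d = −½ ln(1 − 2P − Q) − ¼ ln(1 − 2Q).
1 − 2P − Q = 0.809666, giving −½ ln(0.809666) = 0.105567.
1 − 2Q = 0.666, giving −¼ ln(0.666) = 0.101616.
d = 0.105567 + 0.101616 = 0.207183.

0.207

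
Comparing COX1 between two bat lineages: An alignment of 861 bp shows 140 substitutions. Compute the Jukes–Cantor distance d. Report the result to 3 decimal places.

p = 140/861 ≈ 0.162602.
d = −(3/4) ln(1 − 4p/3) = −0.75 ln(1 − 0.216803) = −0.75 ln(0.783197)
  = −0.75 × (-0.244371) = 0.183278 substitutions/site.

0.183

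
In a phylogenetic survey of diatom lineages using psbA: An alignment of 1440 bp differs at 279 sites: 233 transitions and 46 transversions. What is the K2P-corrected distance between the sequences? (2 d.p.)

P = 233/1440 ≈ 0.161806 and Q = 46/1440 ≈ 0.031944.
Under the Kimura two-parameter model, d = −½ ln(1 − 2P − Q) − ¼ ln(1 − 2Q).
1 − 2P − Q = 0.644444, giving −½ ln(0.644444) = 0.219684.
1 − 2Q = 0.936112, giving −¼ ln(0.936112) = 0.016505.
d = 0.219684 + 0.016505 = 0.236189.

0.24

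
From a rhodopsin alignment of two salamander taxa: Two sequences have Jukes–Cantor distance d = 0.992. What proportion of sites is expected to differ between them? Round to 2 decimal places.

p = (3/4)(1 − e^(−4d/3)) = 0.75 × (1 − e^(-1.322667)) = 0.75 × (1 − 0.266424) = 0.550182.

0.55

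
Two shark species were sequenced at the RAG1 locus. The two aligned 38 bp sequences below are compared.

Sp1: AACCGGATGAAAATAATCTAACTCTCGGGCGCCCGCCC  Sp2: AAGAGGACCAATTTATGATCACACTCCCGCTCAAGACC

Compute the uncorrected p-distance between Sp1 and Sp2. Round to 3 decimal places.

The sequences differ at 17 of 38 positions.
p = 17/38 = 0.447368… ≈ 0.447 (to 3 d.p.).

0.447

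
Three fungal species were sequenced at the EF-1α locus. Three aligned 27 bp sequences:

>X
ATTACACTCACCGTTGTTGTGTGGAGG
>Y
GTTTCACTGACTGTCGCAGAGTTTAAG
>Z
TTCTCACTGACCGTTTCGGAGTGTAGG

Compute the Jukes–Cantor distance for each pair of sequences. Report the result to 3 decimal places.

d(X,Y) = 0.588, d(X,Z) = 0.441, d(Y,Z) = 0.377

X–Y: 11/27 sites differ → p ≈ 0.407407, d = −0.75 ln(1 − 0.543209) = 0.587647 ≈ 0.588.
X–Z: 9/27 sites differ → p ≈ 0.333333, d = −0.75 ln(1 − 0.444444) = 0.440839 ≈ 0.441.
Y–Z: 8/27 sites differ → p ≈ 0.296296, d = −0.75 ln(1 − 0.395061) = 0.376971 ≈ 0.377.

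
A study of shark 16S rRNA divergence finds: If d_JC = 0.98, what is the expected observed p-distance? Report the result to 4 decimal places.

p = (3/4)(1 − e^(−4d/3)) = 0.75 × (1 − e^(-1.306667)) = 0.75 × (1 − 0.270721) = 0.546959.

0.5470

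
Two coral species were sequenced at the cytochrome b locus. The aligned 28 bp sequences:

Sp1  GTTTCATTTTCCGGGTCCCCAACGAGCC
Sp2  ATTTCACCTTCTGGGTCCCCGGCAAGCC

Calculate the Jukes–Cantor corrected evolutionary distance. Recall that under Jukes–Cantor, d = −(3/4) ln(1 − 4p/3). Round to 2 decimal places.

The sequences differ at 7 of 28 sites (1, 7, 8, 12, 21, 22, 24), so p = 7/28 = 0.25.
d = −(3/4) ln(1 − 4p/3) = −0.75 ln(1 − 0.333333) = −0.75 ln(0.666667)
  = −0.75 × (-0.405465) = 0.304099 substitutions/site.

0.30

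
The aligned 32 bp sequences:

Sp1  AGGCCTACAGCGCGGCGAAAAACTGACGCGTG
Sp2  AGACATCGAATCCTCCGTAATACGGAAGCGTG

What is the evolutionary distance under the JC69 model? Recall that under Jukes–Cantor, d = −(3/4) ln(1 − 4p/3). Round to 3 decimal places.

0.585

The sequences differ at 13 of 32 sites, so p = 13/32 = 0.40625.
d = −(3/4) ln(1 − 4p/3) = −0.75 ln(1 − 0.541667) = −0.75 ln(0.458333)
  = −0.75 × (-0.780159) = 0.585119 substitutions/site.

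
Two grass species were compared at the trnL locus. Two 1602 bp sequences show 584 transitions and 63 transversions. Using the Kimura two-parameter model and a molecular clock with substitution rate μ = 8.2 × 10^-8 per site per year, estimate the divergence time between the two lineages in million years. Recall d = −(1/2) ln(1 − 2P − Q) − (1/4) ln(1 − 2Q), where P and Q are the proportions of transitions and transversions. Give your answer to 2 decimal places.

P = 584/1602 ≈ 0.364544 and Q = 63/1602 ≈ 0.039326.
Under the Kimura two-parameter model, d = −½ ln(1 − 2P − Q) − ¼ ln(1 − 2Q).
1 − 2P − Q = 0.231586, giving −½ ln(0.231586) = 0.731402.
1 − 2Q = 0.921348, giving −¼ ln(0.921348) = 0.020479.
d = 0.731402 + 0.020479 = 0.751881.
Under a molecular clock d = 2μt, so t = d/(2μ) = 0.751881 / (2 × 8.2 × 10^-8) = 4.58 million years.

4.58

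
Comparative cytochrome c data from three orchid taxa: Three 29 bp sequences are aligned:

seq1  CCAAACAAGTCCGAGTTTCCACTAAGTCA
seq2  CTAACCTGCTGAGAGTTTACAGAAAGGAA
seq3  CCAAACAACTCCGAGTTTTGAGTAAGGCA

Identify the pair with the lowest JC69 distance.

seq1 and seq3

seq1–seq2: 12/29 differ, p = 0.414, d = 0.602.
seq1–seq3: 5/29 differ, p = 0.172, d = 0.196.
seq2–seq3: 10/29 differ, p = 0.345, d = 0.462.
The smallest distance is between seq1 and seq3.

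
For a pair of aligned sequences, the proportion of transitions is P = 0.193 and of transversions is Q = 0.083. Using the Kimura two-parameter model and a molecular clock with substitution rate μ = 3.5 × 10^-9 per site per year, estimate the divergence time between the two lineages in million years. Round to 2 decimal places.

Under the Kimura two-parameter model, d = −½ ln(1 − 2P − Q) − ¼ ln(1 − 2Q).
1 − 2P − Q = 0.531, giving −½ ln(0.531) = 0.316497.
1 − 2Q = 0.834, giving −¼ ln(0.834) = 0.045380.
d = 0.316497 + 0.045380 = 0.361877.
Under a molecular clock d = 2μt, so t = d/(2μ) = 0.361877 / (2 × 3.5 × 10^-9) = 51.70 million years.

51.70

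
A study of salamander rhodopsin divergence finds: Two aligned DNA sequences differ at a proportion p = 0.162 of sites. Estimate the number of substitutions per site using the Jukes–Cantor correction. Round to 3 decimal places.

0.183

d = −(3/4) ln(1 − 4p/3) = −0.75 ln(1 − 0.216) = −0.75 ln(0.784)
  = −0.75 × (-0.243346) = 0.182510 substitutions/site.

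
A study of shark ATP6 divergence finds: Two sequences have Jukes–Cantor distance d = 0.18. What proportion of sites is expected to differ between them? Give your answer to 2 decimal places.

0.16

p = (3/4)(1 − e^(−4d/3)) = 0.75 × (1 − e^(-0.24)) = 0.75 × (1 − 0.786628) = 0.160029.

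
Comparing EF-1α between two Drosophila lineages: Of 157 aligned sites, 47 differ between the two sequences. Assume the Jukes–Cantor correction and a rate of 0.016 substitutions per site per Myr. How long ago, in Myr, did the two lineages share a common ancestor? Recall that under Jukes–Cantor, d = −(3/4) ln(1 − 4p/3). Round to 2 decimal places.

p = 47/157 ≈ 0.299363.
d = −(3/4) ln(1 − 4p/3) = −0.75 ln(1 − 0.399151) = −0.75 ln(0.600849)
  = −0.75 × (-0.509412) = 0.382059 substitutions/site.
Under a molecular clock d = 2μt, so t = d/(2μ) = 0.382059 / (2 × 0.016) = 11.94 Myr.

11.94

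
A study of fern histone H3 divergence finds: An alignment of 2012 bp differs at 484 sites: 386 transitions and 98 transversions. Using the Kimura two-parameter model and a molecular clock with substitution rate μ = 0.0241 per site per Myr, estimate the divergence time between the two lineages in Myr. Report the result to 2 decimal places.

P = 386/2012 ≈ 0.191849 and Q = 98/2012 ≈ 0.048708.
Under the Kimura two-parameter model, d = −½ ln(1 − 2P − Q) − ¼ ln(1 − 2Q).
1 − 2P − Q = 0.567594, giving −½ ln(0.567594) = 0.283174.
1 − 2Q = 0.902584, giving −¼ ln(0.902584) = 0.025623.
d = 0.283174 + 0.025623 = 0.308797.
Under a molecular clock d = 2μt, so t = d/(2μ) = 0.308797 / (2 × 0.0241) = 6.41 Myr.

6.41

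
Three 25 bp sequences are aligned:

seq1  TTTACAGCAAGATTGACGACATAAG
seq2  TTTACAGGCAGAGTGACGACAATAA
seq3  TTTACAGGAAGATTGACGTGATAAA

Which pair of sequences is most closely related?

seq1–seq2: 6/25 differ, p = 0.240, d = 0.289.
seq1–seq3: 4/25 differ, p = 0.160, d = 0.180.
seq2–seq3: 6/25 differ, p = 0.240, d = 0.289.
The smallest distance is between seq1 and seq3.

seq1 and seq3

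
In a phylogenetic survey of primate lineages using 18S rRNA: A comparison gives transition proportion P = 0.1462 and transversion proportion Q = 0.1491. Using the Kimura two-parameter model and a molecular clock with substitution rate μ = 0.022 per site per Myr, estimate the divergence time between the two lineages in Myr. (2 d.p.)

Under the Kimura two-parameter model, d = −½ ln(1 − 2P − Q) − ¼ ln(1 − 2Q).
1 − 2P − Q = 0.5585, giving −½ ln(0.5585) = 0.291250.
1 − 2Q = 0.7018, giving −¼ ln(0.7018) = 0.088527.
d = 0.291250 + 0.088527 = 0.379777.
Under a molecular clock d = 2μt, so t = d/(2μ) = 0.379777 / (2 × 0.022) = 8.63 Myr.

8.63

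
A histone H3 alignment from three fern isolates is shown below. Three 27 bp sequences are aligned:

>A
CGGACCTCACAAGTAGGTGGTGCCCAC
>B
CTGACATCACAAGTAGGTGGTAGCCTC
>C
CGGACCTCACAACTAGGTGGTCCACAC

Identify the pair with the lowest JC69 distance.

A–B: 5/27 differ, p = 0.185, d = 0.213.
A–C: 3/27 differ, p = 0.111, d = 0.120.
B–C: 7/27 differ, p = 0.259, d = 0.318.
The smallest distance is between A and C.

A and C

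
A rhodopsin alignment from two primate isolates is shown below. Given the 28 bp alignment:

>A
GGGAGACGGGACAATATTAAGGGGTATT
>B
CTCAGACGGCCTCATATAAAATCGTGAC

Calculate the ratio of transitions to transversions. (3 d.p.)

Transitions are A↔G and C↔T; transversions are all other mismatches.
Transitions: 4. Transversions: 10.
R = 4/10 = 0.400.

0.400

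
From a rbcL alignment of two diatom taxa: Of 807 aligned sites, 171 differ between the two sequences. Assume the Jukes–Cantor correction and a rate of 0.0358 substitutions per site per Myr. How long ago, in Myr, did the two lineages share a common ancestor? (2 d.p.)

p = 171/807 ≈ 0.211896.
d = −(3/4) ln(1 − 4p/3) = −0.75 ln(1 − 0.282528) = −0.75 ln(0.717472)
  = −0.75 × (-0.332021) = 0.249016 substitutions/site.
Under a molecular clock d = 2μt, so t = d/(2μ) = 0.249016 / (2 × 0.0358) = 3.48 Myr.

3.48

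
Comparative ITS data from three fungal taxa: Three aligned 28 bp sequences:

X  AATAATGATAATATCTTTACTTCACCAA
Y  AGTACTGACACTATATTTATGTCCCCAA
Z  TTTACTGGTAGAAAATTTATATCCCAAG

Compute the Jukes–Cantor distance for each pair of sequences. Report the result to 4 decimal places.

d(X,Y) = 0.3597, d(X,Z) = 0.7238, d(Y,Z) = 0.4850

X–Y: 8/28 sites differ → p ≈ 0.285714, d = −0.75 ln(1 − 0.380952) = 0.359679 ≈ 0.3597.
X–Z: 13/28 sites differ → p ≈ 0.464286, d = −0.75 ln(1 − 0.619048) = 0.723811 ≈ 0.7238.
Y–Z: 10/28 sites differ → p ≈ 0.357143, d = −0.75 ln(1 − 0.476191) = 0.484971 ≈ 0.4850.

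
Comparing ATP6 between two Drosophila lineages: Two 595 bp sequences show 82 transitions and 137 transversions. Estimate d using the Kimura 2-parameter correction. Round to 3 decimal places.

0.507

P = 82/595 ≈ 0.137815 and Q = 137/595 ≈ 0.230252.
Under the Kimura two-parameter model, d = −½ ln(1 − 2P − Q) − ¼ ln(1 − 2Q).
1 − 2P − Q = 0.494118, giving −½ ln(0.494118) = 0.352490.
1 − 2Q = 0.539496, giving −¼ ln(0.539496) = 0.154280.
d = 0.352490 + 0.154280 = 0.506770.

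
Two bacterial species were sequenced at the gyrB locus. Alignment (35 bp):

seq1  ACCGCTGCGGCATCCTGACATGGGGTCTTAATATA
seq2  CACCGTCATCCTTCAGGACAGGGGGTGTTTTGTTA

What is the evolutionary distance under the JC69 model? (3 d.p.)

0.782

The sequences differ at 17 of 35 sites, so p = 17/35 ≈ 0.485714.
d = −(3/4) ln(1 − 4p/3) = −0.75 ln(1 − 0.647619) = −0.75 ln(0.352381)
  = −0.75 × (-1.043042) = 0.782282 substitutions/site.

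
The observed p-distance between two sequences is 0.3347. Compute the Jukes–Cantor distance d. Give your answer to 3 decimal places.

d = −(3/4) ln(1 − 4p/3) = −0.75 ln(1 − 0.446267) = −0.75 ln(0.553733)
  = −0.75 × (-0.591073) = 0.443305 substitutions/site.

0.443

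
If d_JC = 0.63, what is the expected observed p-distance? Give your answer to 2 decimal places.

p = (3/4)(1 − e^(−4d/3)) = 0.75 × (1 − e^(-0.84)) = 0.75 × (1 − 0.431711) = 0.426217.

0.43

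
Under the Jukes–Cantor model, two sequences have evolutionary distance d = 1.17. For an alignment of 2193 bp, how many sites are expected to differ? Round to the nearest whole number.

1299

Invert JC69: p = (3/4)(1 − e^(−4d/3)) = 0.75 × (1 − e^(-1.56)) = 0.75 × (1 − 0.210136) = 0.592398.
Expected differing sites = pL ≈ 0.592398 × 2193 = 1299.128814 ≈ 1299.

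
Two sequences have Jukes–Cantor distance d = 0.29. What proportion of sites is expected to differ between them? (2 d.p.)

p = (3/4)(1 − e^(−4d/3)) = 0.75 × (1 − e^(-0.386667)) = 0.75 × (1 − 0.679317) = 0.240512.

0.24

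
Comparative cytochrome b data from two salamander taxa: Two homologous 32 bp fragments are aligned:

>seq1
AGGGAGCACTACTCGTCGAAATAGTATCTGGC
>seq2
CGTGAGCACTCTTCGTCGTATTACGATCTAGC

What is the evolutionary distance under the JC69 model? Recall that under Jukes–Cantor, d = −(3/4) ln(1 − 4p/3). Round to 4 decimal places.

The sequences differ at 9 of 32 sites (1, 3, 11, 12, 19, 21, 24, 25, 30), so p = 9/32 = 0.28125.
d = −(3/4) ln(1 − 4p/3) = −0.75 ln(1 − 0.375) = −0.75 ln(0.625)
  = −0.75 × (-0.470004) = 0.352503 substitutions/site.

0.3525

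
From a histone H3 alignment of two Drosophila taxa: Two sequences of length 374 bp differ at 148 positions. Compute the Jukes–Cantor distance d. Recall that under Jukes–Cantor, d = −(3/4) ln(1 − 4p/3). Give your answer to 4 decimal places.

p = 148/374 ≈ 0.395722.
d = −(3/4) ln(1 − 4p/3) = −0.75 ln(1 − 0.527629) = −0.75 ln(0.472371)
  = −0.75 × (-0.749991) = 0.562493 substitutions/site.

0.5625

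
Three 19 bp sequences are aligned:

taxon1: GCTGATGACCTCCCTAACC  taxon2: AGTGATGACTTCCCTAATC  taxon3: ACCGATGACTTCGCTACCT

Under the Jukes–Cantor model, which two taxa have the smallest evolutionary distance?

taxon1 and taxon2

taxon1–taxon2: 4/19 differ, p = 0.211, d = 0.247.
taxon1–taxon3: 6/19 differ, p = 0.316, d = 0.410.
taxon2–taxon3: 6/19 differ, p = 0.316, d = 0.410.
The smallest distance is between taxon1 and taxon2.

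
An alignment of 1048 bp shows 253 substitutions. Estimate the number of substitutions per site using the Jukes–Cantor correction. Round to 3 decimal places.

p = 253/1048 ≈ 0.241412.
d = −(3/4) ln(1 − 4p/3) = −0.75 ln(1 − 0.321883) = −0.75 ln(0.678117)
  = −0.75 × (-0.388435) = 0.291326 substitutions/site.

0.291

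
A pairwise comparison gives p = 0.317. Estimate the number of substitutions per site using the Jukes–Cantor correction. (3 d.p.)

d = −(3/4) ln(1 − 4p/3) = −0.75 ln(1 − 0.422667) = −0.75 ln(0.577333)
  = −0.75 × (-0.549336) = 0.412002 substitutions/site.

0.412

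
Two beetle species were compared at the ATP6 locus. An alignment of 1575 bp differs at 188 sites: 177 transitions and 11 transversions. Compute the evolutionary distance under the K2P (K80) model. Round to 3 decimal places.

0.135

P = 177/1575 ≈ 0.112381 and Q = 11/1575 ≈ 0.006984.
Under the Kimura two-parameter model, d = −½ ln(1 − 2P − Q) − ¼ ln(1 − 2Q).
1 − 2P − Q = 0.768254, giving −½ ln(0.768254) = 0.131817.
1 − 2Q = 0.986032, giving −¼ ln(0.986032) = 0.003517.
d = 0.131817 + 0.003517 = 0.135334.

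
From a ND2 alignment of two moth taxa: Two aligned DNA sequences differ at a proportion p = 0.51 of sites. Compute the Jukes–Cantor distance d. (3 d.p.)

d = −(3/4) ln(1 − 4p/3) = −0.75 ln(1 − 0.68) = −0.75 ln(0.32)
  = −0.75 × (-1.139434) = 0.854576 substitutions/site.

0.855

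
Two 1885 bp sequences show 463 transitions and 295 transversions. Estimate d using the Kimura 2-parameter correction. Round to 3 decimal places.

0.616

P = 463/1885 ≈ 0.245623 and Q = 295/1885 ≈ 0.156499.
Under the Kimura two-parameter model, d = −½ ln(1 − 2P − Q) − ¼ ln(1 − 2Q).
1 − 2P − Q = 0.352255, giving −½ ln(0.352255) = 0.521700.
1 − 2Q = 0.687002, giving −¼ ln(0.687002) = 0.093855.
d = 0.521700 + 0.093855 = 0.615555.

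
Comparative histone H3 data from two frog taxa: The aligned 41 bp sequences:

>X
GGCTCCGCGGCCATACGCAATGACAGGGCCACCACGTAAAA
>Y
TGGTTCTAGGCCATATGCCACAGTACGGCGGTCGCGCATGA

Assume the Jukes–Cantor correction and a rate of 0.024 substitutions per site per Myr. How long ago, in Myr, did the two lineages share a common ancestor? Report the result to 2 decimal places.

The sequences differ at 19 of 41 sites, so p = 19/41 ≈ 0.463415.
d = −(3/4) ln(1 − 4p/3) = −0.75 ln(1 − 0.617887) = −0.75 ln(0.382113)
  = −0.75 × (-0.962039) = 0.721529 substitutions/site.
Under a molecular clock d = 2μt, so t = d/(2μ) = 0.721529 / (2 × 0.024) = 15.03 Myr.

15.03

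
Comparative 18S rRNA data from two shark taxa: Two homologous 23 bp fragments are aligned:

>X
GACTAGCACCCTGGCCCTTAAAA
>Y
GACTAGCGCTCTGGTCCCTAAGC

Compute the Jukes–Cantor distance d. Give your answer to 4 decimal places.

The sequences differ at 6 of 23 sites (8, 10, 15, 18, 22, 23), so p = 6/23 ≈ 0.26087.
d = −(3/4) ln(1 − 4p/3) = −0.75 ln(1 − 0.347827) = −0.75 ln(0.652173)
  = −0.75 × (-0.427445) = 0.320584 substitutions/site.

0.3206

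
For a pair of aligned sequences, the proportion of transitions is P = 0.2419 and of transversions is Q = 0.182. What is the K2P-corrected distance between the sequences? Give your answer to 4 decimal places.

Under the Kimura two-parameter model, d = −½ ln(1 − 2P − Q) − ¼ ln(1 − 2Q).
1 − 2P − Q = 0.3342, giving −½ ln(0.3342) = 0.548008.
1 − 2Q = 0.636, giving −¼ ln(0.636) = 0.113139.
d = 0.548008 + 0.113139 = 0.661147.

0.6611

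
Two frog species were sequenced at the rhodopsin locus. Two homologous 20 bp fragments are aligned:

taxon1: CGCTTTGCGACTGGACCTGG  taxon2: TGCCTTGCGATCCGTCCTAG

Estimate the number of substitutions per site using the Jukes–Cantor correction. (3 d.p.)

0.471

The sequences differ at 7 of 20 sites (1, 4, 11, 12, 13, 15, 19), so p = 7/20 = 0.35.
d = −(3/4) ln(1 − 4p/3) = −0.75 ln(1 − 0.466667) = −0.75 ln(0.533333)
  = −0.75 × (-0.628609) = 0.471457 substitutions/site.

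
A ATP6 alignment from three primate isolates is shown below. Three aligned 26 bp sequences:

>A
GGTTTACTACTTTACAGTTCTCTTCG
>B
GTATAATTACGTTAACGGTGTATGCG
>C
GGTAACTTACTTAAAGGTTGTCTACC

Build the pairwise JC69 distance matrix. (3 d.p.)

d(A,B) = 0.623, d(A,C) = 0.539, d(B,C) = 0.623

A–B: 11/26 sites differ → p ≈ 0.423077, d = −0.75 ln(1 − 0.564103) = 0.622762 ≈ 0.623.
A–C: 10/26 sites differ → p ≈ 0.384615, d = −0.75 ln(1 − 0.51282) = 0.539341 ≈ 0.539.
B–C: 11/26 sites differ → p ≈ 0.423077, d = −0.75 ln(1 − 0.564103) = 0.622762 ≈ 0.623.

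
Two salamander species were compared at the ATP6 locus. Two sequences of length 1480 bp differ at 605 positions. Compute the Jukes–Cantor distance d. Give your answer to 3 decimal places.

p = 605/1480 ≈ 0.408784.
d = −(3/4) ln(1 − 4p/3) = −0.75 ln(1 − 0.545045) = −0.75 ln(0.454955)
  = −0.75 × (-0.787557) = 0.590668 substitutions/site.

0.591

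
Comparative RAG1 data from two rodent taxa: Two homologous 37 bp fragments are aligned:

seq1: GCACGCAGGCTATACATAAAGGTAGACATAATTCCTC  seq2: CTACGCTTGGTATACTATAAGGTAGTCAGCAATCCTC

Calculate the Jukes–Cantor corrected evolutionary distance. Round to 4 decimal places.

The sequences differ at 12 of 37 sites, so p = 12/37 ≈ 0.324324.
d = −(3/4) ln(1 − 4p/3) = −0.75 ln(1 − 0.432432) = −0.75 ln(0.567568)
  = −0.75 × (-0.566395) = 0.424796 substitutions/site.

0.4248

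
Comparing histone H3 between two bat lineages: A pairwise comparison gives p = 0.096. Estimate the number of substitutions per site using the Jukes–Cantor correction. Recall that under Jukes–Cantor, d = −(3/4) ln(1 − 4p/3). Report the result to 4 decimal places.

d = −(3/4) ln(1 − 4p/3) = −0.75 ln(1 − 0.128) = −0.75 ln(0.872)
  = −0.75 × (-0.136966) = 0.102725 substitutions/site.

0.1027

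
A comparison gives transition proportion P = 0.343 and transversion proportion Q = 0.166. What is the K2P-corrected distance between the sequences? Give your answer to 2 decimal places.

Under the Kimura two-parameter model, d = −½ ln(1 − 2P − Q) − ¼ ln(1 − 2Q).
1 − 2P − Q = 0.148, giving −½ ln(0.148) = 0.955272.
1 − 2Q = 0.668, giving −¼ ln(0.668) = 0.100867.
d = 0.955272 + 0.100867 = 1.056139.

1.06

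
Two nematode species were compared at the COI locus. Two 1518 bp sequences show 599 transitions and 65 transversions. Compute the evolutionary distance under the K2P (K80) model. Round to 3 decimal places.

P = 599/1518 ≈ 0.394598 and Q = 65/1518 ≈ 0.042819.
Under the Kimura two-parameter model, d = −½ ln(1 − 2P − Q) − ¼ ln(1 − 2Q).
1 − 2P − Q = 0.167985, giving −½ ln(0.167985) = 0.891940.
1 − 2Q = 0.914362, giving −¼ ln(0.914362) = 0.022382.
d = 0.891940 + 0.022382 = 0.914322.

0.914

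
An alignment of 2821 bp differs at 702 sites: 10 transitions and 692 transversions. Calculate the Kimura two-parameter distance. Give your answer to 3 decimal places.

P = 10/2821 ≈ 0.003545 and Q = 692/2821 ≈ 0.245303.
Under the Kimura two-parameter model, d = −½ ln(1 − 2P − Q) − ¼ ln(1 − 2Q).
1 − 2P − Q = 0.747607, giving −½ ln(0.747607) = 0.145439.
1 − 2Q = 0.509394, giving −¼ ln(0.509394) = 0.168633.
d = 0.145439 + 0.168633 = 0.314072.

0.314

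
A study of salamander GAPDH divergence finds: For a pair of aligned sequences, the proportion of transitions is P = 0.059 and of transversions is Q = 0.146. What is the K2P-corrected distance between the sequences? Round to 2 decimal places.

0.24

Under the Kimura two-parameter model, d = −½ ln(1 − 2P − Q) − ¼ ln(1 − 2Q).
1 − 2P − Q = 0.736, giving −½ ln(0.736) = 0.153263.
1 − 2Q = 0.708, giving −¼ ln(0.708) = 0.086328.
d = 0.153263 + 0.086328 = 0.239591.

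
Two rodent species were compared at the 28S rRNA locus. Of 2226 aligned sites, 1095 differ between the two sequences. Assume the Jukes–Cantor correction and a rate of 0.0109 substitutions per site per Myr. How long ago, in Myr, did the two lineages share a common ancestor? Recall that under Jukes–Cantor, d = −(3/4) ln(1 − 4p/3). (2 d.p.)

36.70

p = 1095/2226 ≈ 0.491914.
d = −(3/4) ln(1 − 4p/3) = −0.75 ln(1 − 0.655885) = −0.75 ln(0.344115)
  = −0.75 × (-1.066779) = 0.800084 substitutions/site.
Under a molecular clock d = 2μt, so t = d/(2μ) = 0.800084 / (2 × 0.0109) = 36.70 Myr.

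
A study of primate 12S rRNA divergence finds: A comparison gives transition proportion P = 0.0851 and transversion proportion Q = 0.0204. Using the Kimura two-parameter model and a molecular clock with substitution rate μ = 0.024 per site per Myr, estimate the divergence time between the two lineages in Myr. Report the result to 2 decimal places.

2.42

Under the Kimura two-parameter model, d = −½ ln(1 − 2P − Q) − ¼ ln(1 − 2Q).
1 − 2P − Q = 0.8094, giving −½ ln(0.8094) = 0.105731.
1 − 2Q = 0.9592, giving −¼ ln(0.9592) = 0.010414.
d = 0.105731 + 0.010414 = 0.116145.
Under a molecular clock d = 2μt, so t = d/(2μ) = 0.116145 / (2 × 0.024) = 2.42 Myr.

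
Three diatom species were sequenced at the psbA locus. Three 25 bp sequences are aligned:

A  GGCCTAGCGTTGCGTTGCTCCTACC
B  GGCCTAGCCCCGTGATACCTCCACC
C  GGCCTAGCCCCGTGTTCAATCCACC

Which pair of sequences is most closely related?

B and C

A–B: 9/25 differ, p = 0.360, d = 0.490.
A–C: 9/25 differ, p = 0.360, d = 0.490.
B–C: 4/25 differ, p = 0.160, d = 0.180.
The smallest distance is between B and C.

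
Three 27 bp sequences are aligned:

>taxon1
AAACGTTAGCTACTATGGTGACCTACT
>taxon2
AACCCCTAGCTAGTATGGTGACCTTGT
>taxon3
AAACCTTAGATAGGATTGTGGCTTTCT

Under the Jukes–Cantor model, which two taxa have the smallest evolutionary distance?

taxon1 and taxon2

taxon1–taxon2: 6/27 differ, p = 0.222, d = 0.264.
taxon1–taxon3: 8/27 differ, p = 0.296, d = 0.377.
taxon2–taxon3: 8/27 differ, p = 0.296, d = 0.377.
The smallest distance is between taxon1 and taxon2.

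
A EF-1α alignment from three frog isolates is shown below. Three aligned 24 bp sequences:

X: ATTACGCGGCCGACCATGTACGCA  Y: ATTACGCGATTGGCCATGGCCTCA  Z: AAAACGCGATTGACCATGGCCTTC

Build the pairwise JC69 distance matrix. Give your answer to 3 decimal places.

X–Y: 7/24 sites differ → p ≈ 0.291667, d = −0.75 ln(1 − 0.388889) = 0.369358 ≈ 0.369.
X–Z: 10/24 sites differ → p ≈ 0.416667, d = −0.75 ln(1 − 0.555556) = 0.608198 ≈ 0.608.
Y–Z: 5/24 sites differ → p ≈ 0.208333, d = −0.75 ln(1 − 0.277777) = 0.244066 ≈ 0.244.

d(X,Y) = 0.369, d(X,Z) = 0.608, d(Y,Z) = 0.244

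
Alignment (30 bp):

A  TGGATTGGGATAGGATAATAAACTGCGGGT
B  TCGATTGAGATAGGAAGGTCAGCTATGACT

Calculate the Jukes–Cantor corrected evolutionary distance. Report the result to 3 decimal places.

0.503

The sequences differ at 11 of 30 sites, so p = 11/30 ≈ 0.366667.
d = −(3/4) ln(1 − 4p/3) = −0.75 ln(1 − 0.488889) = −0.75 ln(0.511111)
  = −0.75 × (-0.671168) = 0.503376 substitutions/site.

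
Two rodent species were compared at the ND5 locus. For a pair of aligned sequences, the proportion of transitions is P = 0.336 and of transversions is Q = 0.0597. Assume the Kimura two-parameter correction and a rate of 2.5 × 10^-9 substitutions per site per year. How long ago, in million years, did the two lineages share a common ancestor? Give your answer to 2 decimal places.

Under the Kimura two-parameter model, d = −½ ln(1 − 2P − Q) − ¼ ln(1 − 2Q).
1 − 2P − Q = 0.2683, giving −½ ln(0.2683) = 0.657825.
1 − 2Q = 0.8806, giving −¼ ln(0.8806) = 0.031788.
d = 0.657825 + 0.031788 = 0.689613.
Under a molecular clock d = 2μt, so t = d/(2μ) = 0.689613 / (2 × 2.5 × 10^-9) = 137.92 million years.

137.92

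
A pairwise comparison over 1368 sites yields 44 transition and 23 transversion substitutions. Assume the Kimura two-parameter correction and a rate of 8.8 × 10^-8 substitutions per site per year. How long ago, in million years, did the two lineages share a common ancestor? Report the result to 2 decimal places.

0.29

P = 44/1368 ≈ 0.032164 and Q = 23/1368 ≈ 0.016813.
Under the Kimura two-parameter model, d = −½ ln(1 − 2P − Q) − ¼ ln(1 − 2Q).
1 − 2P − Q = 0.918859, giving −½ ln(0.918859) = 0.042311.
1 − 2Q = 0.966374, giving −¼ ln(0.966374) = 0.008551.
d = 0.042311 + 0.008551 = 0.050862.
Under a molecular clock d = 2μt, so t = d/(2μ) = 0.050862 / (2 × 8.8 × 10^-8) = 0.29 million years.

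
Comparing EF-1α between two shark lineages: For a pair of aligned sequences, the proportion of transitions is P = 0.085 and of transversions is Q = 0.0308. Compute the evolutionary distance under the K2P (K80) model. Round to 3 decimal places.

Under the Kimura two-parameter model, d = −½ ln(1 − 2P − Q) − ¼ ln(1 − 2Q).
1 − 2P − Q = 0.7992, giving −½ ln(0.7992) = 0.112072.
1 − 2Q = 0.9384, giving −¼ ln(0.9384) = 0.015895.
d = 0.112072 + 0.015895 = 0.127967.

0.128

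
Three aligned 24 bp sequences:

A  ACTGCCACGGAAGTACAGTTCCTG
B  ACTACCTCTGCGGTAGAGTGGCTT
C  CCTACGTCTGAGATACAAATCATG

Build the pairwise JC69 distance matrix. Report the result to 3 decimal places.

A–B: 9/24 sites differ → p = 0.375, d = −0.75 ln(1 − 0.5) = 0.519860 ≈ 0.520.
A–C: 10/24 sites differ → p ≈ 0.416667, d = −0.75 ln(1 − 0.555556) = 0.608198 ≈ 0.608.
B–C: 11/24 sites differ → p ≈ 0.458333, d = −0.75 ln(1 − 0.611111) = 0.708346 ≈ 0.708.

d(A,B) = 0.520, d(A,C) = 0.608, d(B,C) = 0.708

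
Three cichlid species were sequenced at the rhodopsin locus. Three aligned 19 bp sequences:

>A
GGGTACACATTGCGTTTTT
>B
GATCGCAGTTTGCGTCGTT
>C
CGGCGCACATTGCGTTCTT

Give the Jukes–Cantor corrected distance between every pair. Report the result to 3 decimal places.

d(A,B) = 0.618, d(A,C) = 0.247, d(B,C) = 0.507

A–B: 8/19 sites differ → p ≈ 0.421053, d = −0.75 ln(1 − 0.561404) = 0.618132 ≈ 0.618.
A–C: 4/19 sites differ → p ≈ 0.210526, d = −0.75 ln(1 − 0.280701) = 0.247109 ≈ 0.247.
B–C: 7/19 sites differ → p ≈ 0.368421, d = −0.75 ln(1 − 0.491228) = 0.506816 ≈ 0.507.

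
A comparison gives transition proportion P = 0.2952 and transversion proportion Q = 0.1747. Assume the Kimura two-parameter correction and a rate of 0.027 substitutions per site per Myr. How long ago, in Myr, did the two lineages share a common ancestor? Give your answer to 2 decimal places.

15.40

Under the Kimura two-parameter model, d = −½ ln(1 − 2P − Q) − ¼ ln(1 − 2Q).
1 − 2P − Q = 0.2349, giving −½ ln(0.2349) = 0.724298.
1 − 2Q = 0.6506, giving −¼ ln(0.6506) = 0.107465.
d = 0.724298 + 0.107465 = 0.831763.
Under a molecular clock d = 2μt, so t = d/(2μ) = 0.831763 / (2 × 0.027) = 15.40 Myr.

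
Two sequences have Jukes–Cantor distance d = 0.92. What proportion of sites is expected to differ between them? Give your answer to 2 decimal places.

0.53

p = (3/4)(1 − e^(−4d/3)) = 0.75 × (1 − e^(-1.226667)) = 0.75 × (1 − 0.293268) = 0.530049.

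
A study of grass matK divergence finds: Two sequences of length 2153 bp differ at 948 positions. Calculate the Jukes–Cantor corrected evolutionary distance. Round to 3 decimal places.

p = 948/2153 ≈ 0.440316.
d = −(3/4) ln(1 − 4p/3) = −0.75 ln(1 − 0.587088) = −0.75 ln(0.412912)
  = −0.75 × (-0.884521) = 0.663391 substitutions/site.

0.663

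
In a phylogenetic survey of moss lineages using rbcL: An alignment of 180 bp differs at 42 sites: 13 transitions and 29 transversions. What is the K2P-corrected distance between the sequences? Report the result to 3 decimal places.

P = 13/180 ≈ 0.072222 and Q = 29/180 ≈ 0.161111.
Under the Kimura two-parameter model, d = −½ ln(1 − 2P − Q) − ¼ ln(1 − 2Q).
1 − 2P − Q = 0.694445, giving −½ ln(0.694445) = 0.182321.
1 − 2Q = 0.677778, giving −¼ ln(0.677778) = 0.097234.
d = 0.182321 + 0.097234 = 0.279555.

0.280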